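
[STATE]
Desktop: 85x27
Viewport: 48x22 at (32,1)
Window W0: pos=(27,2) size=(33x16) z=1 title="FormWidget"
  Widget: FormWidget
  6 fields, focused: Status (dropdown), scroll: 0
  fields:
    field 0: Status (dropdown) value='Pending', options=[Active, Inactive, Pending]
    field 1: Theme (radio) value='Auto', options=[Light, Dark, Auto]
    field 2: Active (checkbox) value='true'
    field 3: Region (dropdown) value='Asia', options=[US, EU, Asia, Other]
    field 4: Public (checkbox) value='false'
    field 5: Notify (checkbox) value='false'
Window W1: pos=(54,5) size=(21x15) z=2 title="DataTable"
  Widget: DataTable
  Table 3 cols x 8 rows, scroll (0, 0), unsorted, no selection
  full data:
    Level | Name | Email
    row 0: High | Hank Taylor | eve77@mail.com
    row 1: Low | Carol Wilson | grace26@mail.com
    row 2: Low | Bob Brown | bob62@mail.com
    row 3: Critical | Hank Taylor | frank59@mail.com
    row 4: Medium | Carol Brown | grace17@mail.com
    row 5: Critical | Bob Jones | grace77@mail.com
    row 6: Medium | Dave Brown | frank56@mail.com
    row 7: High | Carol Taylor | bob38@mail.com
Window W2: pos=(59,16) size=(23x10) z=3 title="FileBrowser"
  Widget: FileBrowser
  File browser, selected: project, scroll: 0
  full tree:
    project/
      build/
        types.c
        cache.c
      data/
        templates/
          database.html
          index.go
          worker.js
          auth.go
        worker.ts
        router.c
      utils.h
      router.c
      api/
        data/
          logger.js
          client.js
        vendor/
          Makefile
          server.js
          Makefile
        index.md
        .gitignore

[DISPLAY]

                                                
━━━━━━━━━━━━━━━━━━━━━━━━━━━┓                    
mWidget                    ┃                    
───────────────────────────┨                    
atus:     [Pending    ┏━━━━━━━━━━━━━━━━━━━┓     
eme:      ( ) Light  (┃ DataTable         ┃     
tive:     [x]         ┠───────────────────┨     
gion:     [Asia       ┃Level   │Name      ┃     
blic:     [ ]         ┃────────┼──────────┃     
tify:     [ ]         ┃High    │Hank Taylo┃     
                      ┃Low     │Carol Wils┃     
                      ┃Low     │Bob Brown ┃     
                      ┃Critical│Hank Taylo┃     
                      ┃Medium  │Carol Brow┃     
                      ┃Critical│Bob Jones ┃     
                      ┃Medi┏━━━━━━━━━━━━━━━━━━━━
━━━━━━━━━━━━━━━━━━━━━━┃High┃ FileBrowser        
                      ┃    ┠────────────────────
                      ┗━━━━┃> [-] project/      
                           ┃    [+] build/      
                           ┃    [+] data/       
                           ┃    utils.h         


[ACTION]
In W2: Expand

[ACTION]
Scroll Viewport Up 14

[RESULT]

                                                
                                                
━━━━━━━━━━━━━━━━━━━━━━━━━━━┓                    
mWidget                    ┃                    
───────────────────────────┨                    
atus:     [Pending    ┏━━━━━━━━━━━━━━━━━━━┓     
eme:      ( ) Light  (┃ DataTable         ┃     
tive:     [x]         ┠───────────────────┨     
gion:     [Asia       ┃Level   │Name      ┃     
blic:     [ ]         ┃────────┼──────────┃     
tify:     [ ]         ┃High    │Hank Taylo┃     
                      ┃Low     │Carol Wils┃     
                      ┃Low     │Bob Brown ┃     
                      ┃Critical│Hank Taylo┃     
                      ┃Medium  │Carol Brow┃     
                      ┃Critical│Bob Jones ┃     
                      ┃Medi┏━━━━━━━━━━━━━━━━━━━━
━━━━━━━━━━━━━━━━━━━━━━┃High┃ FileBrowser        
                      ┃    ┠────────────────────
                      ┗━━━━┃> [-] project/      
                           ┃    [+] build/      
                           ┃    [+] data/       


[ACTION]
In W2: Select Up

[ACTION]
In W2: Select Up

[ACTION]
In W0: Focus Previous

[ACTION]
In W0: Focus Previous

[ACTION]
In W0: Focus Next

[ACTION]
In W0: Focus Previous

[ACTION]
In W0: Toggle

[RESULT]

                                                
                                                
━━━━━━━━━━━━━━━━━━━━━━━━━━━┓                    
mWidget                    ┃                    
───────────────────────────┨                    
atus:     [Pending    ┏━━━━━━━━━━━━━━━━━━━┓     
eme:      ( ) Light  (┃ DataTable         ┃     
tive:     [x]         ┠───────────────────┨     
gion:     [Asia       ┃Level   │Name      ┃     
blic:     [x]         ┃────────┼──────────┃     
tify:     [ ]         ┃High    │Hank Taylo┃     
                      ┃Low     │Carol Wils┃     
                      ┃Low     │Bob Brown ┃     
                      ┃Critical│Hank Taylo┃     
                      ┃Medium  │Carol Brow┃     
                      ┃Critical│Bob Jones ┃     
                      ┃Medi┏━━━━━━━━━━━━━━━━━━━━
━━━━━━━━━━━━━━━━━━━━━━┃High┃ FileBrowser        
                      ┃    ┠────────────────────
                      ┗━━━━┃> [-] project/      
                           ┃    [+] build/      
                           ┃    [+] data/       


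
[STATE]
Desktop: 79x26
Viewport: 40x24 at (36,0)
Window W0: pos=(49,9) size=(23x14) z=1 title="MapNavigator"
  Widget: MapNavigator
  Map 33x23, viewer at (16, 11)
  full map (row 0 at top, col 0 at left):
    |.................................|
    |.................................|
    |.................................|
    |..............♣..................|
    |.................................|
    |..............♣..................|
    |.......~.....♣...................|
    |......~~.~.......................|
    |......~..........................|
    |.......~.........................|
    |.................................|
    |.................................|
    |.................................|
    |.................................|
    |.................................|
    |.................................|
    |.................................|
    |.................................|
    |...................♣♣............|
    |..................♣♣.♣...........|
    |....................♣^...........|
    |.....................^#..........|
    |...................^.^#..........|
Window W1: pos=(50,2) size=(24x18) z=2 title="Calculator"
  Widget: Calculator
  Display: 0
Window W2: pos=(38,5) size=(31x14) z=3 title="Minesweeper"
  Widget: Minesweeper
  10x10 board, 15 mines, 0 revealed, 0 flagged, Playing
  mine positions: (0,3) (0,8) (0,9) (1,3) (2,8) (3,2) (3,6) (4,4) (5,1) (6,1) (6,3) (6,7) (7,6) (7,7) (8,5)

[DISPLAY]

                                        
                                        
              ┏━━━━━━━━━━━━━━━━━━━━━━┓  
              ┃ Calculator           ┃  
              ┠──────────────────────┨  
  ┏━━━━━━━━━━━━━━━━━━━━━━━━━━━━━┓   0┃  
  ┃ Minesweeper                 ┃    ┃  
  ┠─────────────────────────────┨    ┃  
  ┃■■■■■■■■■■                   ┃    ┃  
  ┃■■■■■■■■■■                   ┃    ┃  
  ┃■■■■■■■■■■                   ┃    ┃  
  ┃■■■■■■■■■■                   ┃    ┃  
  ┃■■■■■■■■■■                   ┃    ┃  
  ┃■■■■■■■■■■                   ┃    ┃  
  ┃■■■■■■■■■■                   ┃    ┃  
  ┃■■■■■■■■■■                   ┃    ┃  
  ┃■■■■■■■■■■                   ┃    ┃  
  ┃■■■■■■■■■■                   ┃    ┃  
  ┗━━━━━━━━━━━━━━━━━━━━━━━━━━━━━┛    ┃  
             ┃┗━━━━━━━━━━━━━━━━━━━━━━┛  
             ┃.....................┃    
             ┃.....................┃    
             ┗━━━━━━━━━━━━━━━━━━━━━┛    
                                        


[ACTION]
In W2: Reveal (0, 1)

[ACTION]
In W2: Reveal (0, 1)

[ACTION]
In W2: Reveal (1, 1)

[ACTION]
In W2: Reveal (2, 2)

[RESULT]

                                        
                                        
              ┏━━━━━━━━━━━━━━━━━━━━━━┓  
              ┃ Calculator           ┃  
              ┠──────────────────────┨  
  ┏━━━━━━━━━━━━━━━━━━━━━━━━━━━━━┓   0┃  
  ┃ Minesweeper                 ┃    ┃  
  ┠─────────────────────────────┨    ┃  
  ┃  2■■■■■■■                   ┃    ┃  
  ┃  2■■■■■■■                   ┃    ┃  
  ┃ 12■■■■■■■                   ┃    ┃  
  ┃ 1■■■■■■■■                   ┃    ┃  
  ┃12■■■■■■■■                   ┃    ┃  
  ┃■■■■■■■■■■                   ┃    ┃  
  ┃■■■■■■■■■■                   ┃    ┃  
  ┃■■■■■■■■■■                   ┃    ┃  
  ┃■■■■■■■■■■                   ┃    ┃  
  ┃■■■■■■■■■■                   ┃    ┃  
  ┗━━━━━━━━━━━━━━━━━━━━━━━━━━━━━┛    ┃  
             ┃┗━━━━━━━━━━━━━━━━━━━━━━┛  
             ┃.....................┃    
             ┃.....................┃    
             ┗━━━━━━━━━━━━━━━━━━━━━┛    
                                        


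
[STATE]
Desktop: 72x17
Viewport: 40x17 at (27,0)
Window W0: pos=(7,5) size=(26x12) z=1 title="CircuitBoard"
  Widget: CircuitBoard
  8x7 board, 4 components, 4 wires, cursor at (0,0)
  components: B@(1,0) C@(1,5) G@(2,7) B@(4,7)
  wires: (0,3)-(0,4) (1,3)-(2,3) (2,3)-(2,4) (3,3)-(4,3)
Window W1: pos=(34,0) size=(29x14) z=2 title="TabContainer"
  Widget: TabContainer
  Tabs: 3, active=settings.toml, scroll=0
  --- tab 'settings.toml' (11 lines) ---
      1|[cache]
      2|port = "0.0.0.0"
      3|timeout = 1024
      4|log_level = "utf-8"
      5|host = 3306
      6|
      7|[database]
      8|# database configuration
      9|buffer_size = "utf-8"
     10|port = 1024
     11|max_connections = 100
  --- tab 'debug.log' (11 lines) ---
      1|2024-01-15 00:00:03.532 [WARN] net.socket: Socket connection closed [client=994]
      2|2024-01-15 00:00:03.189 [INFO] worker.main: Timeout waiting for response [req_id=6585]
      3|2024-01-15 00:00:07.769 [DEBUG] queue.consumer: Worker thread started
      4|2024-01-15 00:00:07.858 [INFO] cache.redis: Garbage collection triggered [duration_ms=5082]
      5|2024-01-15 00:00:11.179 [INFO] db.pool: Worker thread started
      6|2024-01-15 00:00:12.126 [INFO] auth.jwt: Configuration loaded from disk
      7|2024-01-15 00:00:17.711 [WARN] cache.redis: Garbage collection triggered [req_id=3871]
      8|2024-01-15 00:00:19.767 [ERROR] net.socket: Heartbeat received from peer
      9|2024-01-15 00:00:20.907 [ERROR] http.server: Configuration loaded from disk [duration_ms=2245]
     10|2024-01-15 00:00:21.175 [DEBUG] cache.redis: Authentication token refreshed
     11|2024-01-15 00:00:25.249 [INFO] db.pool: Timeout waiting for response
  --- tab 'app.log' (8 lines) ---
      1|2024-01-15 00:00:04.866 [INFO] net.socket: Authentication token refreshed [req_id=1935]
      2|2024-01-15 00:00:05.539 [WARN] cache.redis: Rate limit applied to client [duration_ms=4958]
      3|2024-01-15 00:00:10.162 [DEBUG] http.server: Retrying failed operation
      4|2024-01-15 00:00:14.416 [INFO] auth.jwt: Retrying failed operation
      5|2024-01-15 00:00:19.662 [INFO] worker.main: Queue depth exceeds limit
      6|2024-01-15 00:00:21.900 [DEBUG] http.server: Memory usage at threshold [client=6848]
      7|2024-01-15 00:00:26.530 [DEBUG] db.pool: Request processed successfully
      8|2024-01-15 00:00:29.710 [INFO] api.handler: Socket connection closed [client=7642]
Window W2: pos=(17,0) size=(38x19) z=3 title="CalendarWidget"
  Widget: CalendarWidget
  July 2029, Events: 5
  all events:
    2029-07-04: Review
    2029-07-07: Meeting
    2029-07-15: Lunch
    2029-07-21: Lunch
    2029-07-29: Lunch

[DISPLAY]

━━━━━━━━━━━━━━━━━━━━━━━━━━━┓━━━━━━━┓    
Widget                     ┃       ┃    
───────────────────────────┨───────┨    
    July 2029              ┃ug.log ┃    
Th Fr Sa Su                ┃───────┃    
          1                ┃       ┃    
  5  6  7*  8              ┃       ┃    
12 13 14 15*               ┃       ┃    
19 20 21* 22               ┃       ┃    
26 27 28 29*               ┃       ┃    
                           ┃       ┃    
                           ┃       ┃    
                           ┃tion   ┃    
                           ┃━━━━━━━┛    
                           ┃            
                           ┃            
                           ┃            


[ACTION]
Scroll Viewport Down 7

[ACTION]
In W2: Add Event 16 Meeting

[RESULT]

━━━━━━━━━━━━━━━━━━━━━━━━━━━┓━━━━━━━┓    
Widget                     ┃       ┃    
───────────────────────────┨───────┨    
    July 2029              ┃ug.log ┃    
Th Fr Sa Su                ┃───────┃    
          1                ┃       ┃    
  5  6  7*  8              ┃       ┃    
12 13 14 15*               ┃       ┃    
 19 20 21* 22              ┃       ┃    
26 27 28 29*               ┃       ┃    
                           ┃       ┃    
                           ┃       ┃    
                           ┃tion   ┃    
                           ┃━━━━━━━┛    
                           ┃            
                           ┃            
                           ┃            


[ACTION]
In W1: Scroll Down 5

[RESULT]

━━━━━━━━━━━━━━━━━━━━━━━━━━━┓━━━━━━━┓    
Widget                     ┃       ┃    
───────────────────────────┨───────┨    
    July 2029              ┃ug.log ┃    
Th Fr Sa Su                ┃───────┃    
          1                ┃       ┃    
  5  6  7*  8              ┃       ┃    
12 13 14 15*               ┃tion   ┃    
 19 20 21* 22              ┃"      ┃    
26 27 28 29*               ┃       ┃    
                           ┃0      ┃    
                           ┃       ┃    
                           ┃       ┃    
                           ┃━━━━━━━┛    
                           ┃            
                           ┃            
                           ┃            


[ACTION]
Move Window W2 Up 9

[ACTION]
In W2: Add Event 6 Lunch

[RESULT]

━━━━━━━━━━━━━━━━━━━━━━━━━━━┓━━━━━━━┓    
Widget                     ┃       ┃    
───────────────────────────┨───────┨    
    July 2029              ┃ug.log ┃    
Th Fr Sa Su                ┃───────┃    
          1                ┃       ┃    
  5  6*  7*  8             ┃       ┃    
12 13 14 15*               ┃tion   ┃    
 19 20 21* 22              ┃"      ┃    
26 27 28 29*               ┃       ┃    
                           ┃0      ┃    
                           ┃       ┃    
                           ┃       ┃    
                           ┃━━━━━━━┛    
                           ┃            
                           ┃            
                           ┃            


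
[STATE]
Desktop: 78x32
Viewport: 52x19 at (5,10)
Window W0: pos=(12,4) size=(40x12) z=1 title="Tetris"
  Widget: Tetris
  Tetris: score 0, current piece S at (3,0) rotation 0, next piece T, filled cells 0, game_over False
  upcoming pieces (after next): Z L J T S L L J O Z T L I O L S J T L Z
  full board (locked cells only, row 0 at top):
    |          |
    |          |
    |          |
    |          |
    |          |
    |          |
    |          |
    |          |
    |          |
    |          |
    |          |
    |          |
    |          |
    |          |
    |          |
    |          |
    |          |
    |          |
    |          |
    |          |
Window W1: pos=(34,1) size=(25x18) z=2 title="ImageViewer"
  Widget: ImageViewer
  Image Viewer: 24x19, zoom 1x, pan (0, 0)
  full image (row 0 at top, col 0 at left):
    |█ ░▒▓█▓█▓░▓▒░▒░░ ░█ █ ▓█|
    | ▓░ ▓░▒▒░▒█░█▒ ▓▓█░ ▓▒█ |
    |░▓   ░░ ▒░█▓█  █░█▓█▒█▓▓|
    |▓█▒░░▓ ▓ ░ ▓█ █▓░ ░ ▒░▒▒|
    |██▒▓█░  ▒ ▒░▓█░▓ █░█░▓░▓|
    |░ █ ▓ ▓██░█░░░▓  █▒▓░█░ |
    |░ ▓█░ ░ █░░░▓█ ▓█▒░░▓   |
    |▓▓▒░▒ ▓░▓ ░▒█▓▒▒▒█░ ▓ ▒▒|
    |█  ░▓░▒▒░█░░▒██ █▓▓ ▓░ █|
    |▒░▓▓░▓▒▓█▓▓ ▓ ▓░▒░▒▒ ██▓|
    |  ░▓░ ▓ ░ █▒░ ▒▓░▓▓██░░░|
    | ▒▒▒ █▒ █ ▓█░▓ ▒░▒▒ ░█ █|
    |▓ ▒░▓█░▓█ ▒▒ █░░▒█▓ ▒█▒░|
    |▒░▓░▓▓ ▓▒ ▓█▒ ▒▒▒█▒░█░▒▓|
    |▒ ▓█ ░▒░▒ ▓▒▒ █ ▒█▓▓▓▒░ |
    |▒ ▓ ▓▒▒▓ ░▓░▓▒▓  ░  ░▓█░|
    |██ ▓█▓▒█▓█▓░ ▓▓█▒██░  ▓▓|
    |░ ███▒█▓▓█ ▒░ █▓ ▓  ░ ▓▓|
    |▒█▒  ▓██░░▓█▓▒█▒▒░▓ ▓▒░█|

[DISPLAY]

       ┃          │          ┃░ ▓█░ ░ █░░░▓█ ▓█▒░░▓ 
       ┃          │          ┃▓▓▒░▒ ▓░▓ ░▒█▓▒▒▒█░ ▓ 
       ┃          │          ┃█  ░▓░▒▒░█░░▒██ █▓▓ ▓░
       ┃          │Score:    ┃▒░▓▓░▓▒▓█▓▓ ▓ ▓░▒░▒▒ █
       ┃          │0         ┃  ░▓░ ▓ ░ █▒░ ▒▓░▓▓██░
       ┗━━━━━━━━━━━━━━━━━━━━━┃ ▒▒▒ █▒ █ ▓█░▓ ▒░▒▒ ░█
                             ┃▓ ▒░▓█░▓█ ▒▒ █░░▒█▓ ▒█
                             ┃▒░▓░▓▓ ▓▒ ▓█▒ ▒▒▒█▒░█░
                             ┗━━━━━━━━━━━━━━━━━━━━━━
                                                    
                                                    
                                                    
                                                    
                                                    
                                                    
                                                    
                                                    
                                                    
                                                    


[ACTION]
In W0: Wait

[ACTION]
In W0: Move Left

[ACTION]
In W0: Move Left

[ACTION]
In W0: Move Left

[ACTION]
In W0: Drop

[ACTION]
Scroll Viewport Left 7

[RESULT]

            ┃          │          ┃░ ▓█░ ░ █░░░▓█ ▓█
            ┃          │          ┃▓▓▒░▒ ▓░▓ ░▒█▓▒▒▒
            ┃          │          ┃█  ░▓░▒▒░█░░▒██ █
            ┃          │Score:    ┃▒░▓▓░▓▒▓█▓▓ ▓ ▓░▒
            ┃          │0         ┃  ░▓░ ▓ ░ █▒░ ▒▓░
            ┗━━━━━━━━━━━━━━━━━━━━━┃ ▒▒▒ █▒ █ ▓█░▓ ▒░
                                  ┃▓ ▒░▓█░▓█ ▒▒ █░░▒
                                  ┃▒░▓░▓▓ ▓▒ ▓█▒ ▒▒▒
                                  ┗━━━━━━━━━━━━━━━━━
                                                    
                                                    
                                                    
                                                    
                                                    
                                                    
                                                    
                                                    
                                                    
                                                    


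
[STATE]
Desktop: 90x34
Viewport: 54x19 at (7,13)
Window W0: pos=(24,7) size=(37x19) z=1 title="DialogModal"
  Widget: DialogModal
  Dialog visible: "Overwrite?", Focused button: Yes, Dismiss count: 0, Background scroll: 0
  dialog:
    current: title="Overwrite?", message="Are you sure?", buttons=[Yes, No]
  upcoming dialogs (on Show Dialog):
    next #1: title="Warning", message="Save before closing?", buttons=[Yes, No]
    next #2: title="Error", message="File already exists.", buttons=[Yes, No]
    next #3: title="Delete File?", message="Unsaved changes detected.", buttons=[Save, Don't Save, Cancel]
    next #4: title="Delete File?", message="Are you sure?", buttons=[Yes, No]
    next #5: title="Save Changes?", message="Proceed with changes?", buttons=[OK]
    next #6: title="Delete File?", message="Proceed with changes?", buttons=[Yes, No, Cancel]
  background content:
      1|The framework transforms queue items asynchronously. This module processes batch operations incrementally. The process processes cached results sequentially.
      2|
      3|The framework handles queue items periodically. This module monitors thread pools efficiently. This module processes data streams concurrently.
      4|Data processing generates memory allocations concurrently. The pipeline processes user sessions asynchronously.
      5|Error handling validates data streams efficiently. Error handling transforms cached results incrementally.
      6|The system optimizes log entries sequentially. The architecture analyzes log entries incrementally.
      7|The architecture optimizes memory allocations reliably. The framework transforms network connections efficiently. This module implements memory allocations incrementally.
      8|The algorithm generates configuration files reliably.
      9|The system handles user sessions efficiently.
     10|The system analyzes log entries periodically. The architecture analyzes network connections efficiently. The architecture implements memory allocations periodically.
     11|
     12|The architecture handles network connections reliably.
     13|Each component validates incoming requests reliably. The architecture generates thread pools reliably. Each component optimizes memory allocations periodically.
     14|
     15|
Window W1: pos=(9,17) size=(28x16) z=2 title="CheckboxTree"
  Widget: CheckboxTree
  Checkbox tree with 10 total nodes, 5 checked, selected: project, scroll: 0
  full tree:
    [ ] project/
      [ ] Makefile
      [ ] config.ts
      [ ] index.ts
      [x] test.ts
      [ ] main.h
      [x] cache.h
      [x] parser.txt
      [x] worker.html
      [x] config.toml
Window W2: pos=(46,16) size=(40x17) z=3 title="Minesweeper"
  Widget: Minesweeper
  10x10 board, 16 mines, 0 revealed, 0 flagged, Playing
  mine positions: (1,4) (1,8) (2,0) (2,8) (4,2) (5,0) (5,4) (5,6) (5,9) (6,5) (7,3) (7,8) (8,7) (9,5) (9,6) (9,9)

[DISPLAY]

                 ┃Data processing generates memory al┃
                 ┃Error handling validates data strea┃
                 ┃The syste┌───────────────┐ntries se┃
                 ┃The archi│   Overwrit┏━━━━━━━━━━━━━━
  ┏━━━━━━━━━━━━━━━━━━━━━━━━━━┓re you su┃ Minesweeper  
  ┃ CheckboxTree             ┃ [Yes]  N┠──────────────
  ┠──────────────────────────┨─────────┃■■■■■■■■■■    
  ┃>[-] project/             ┃         ┃■■■■■■■■■■    
  ┃   [ ] Makefile           ┃ture hand┃■■■■■■■■■■    
  ┃   [ ] config.ts          ┃nt valida┃■■■■■■■■■■    
  ┃   [ ] index.ts           ┃         ┃■■■■■■■■■■    
  ┃   [x] test.ts            ┃         ┃■■■■■■■■■■    
  ┃   [ ] main.h             ┃━━━━━━━━━┃■■■■■■■■■■    
  ┃   [x] cache.h            ┃         ┃■■■■■■■■■■    
  ┃   [x] parser.txt         ┃         ┃■■■■■■■■■■    
  ┃   [x] worker.html        ┃         ┃■■■■■■■■■■    
  ┃   [x] config.toml        ┃         ┃              
  ┃                          ┃         ┃              
  ┃                          ┃         ┃              


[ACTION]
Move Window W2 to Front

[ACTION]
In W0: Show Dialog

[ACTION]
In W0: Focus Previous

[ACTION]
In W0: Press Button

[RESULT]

                 ┃Data processing generates memory al┃
                 ┃Error handling validates data strea┃
                 ┃The system optimizes log entries se┃
                 ┃The architecture opti┏━━━━━━━━━━━━━━
  ┏━━━━━━━━━━━━━━━━━━━━━━━━━━┓m generat┃ Minesweeper  
  ┃ CheckboxTree             ┃andles us┠──────────────
  ┠──────────────────────────┨nalyzes l┃■■■■■■■■■■    
  ┃>[-] project/             ┃         ┃■■■■■■■■■■    
  ┃   [ ] Makefile           ┃ture hand┃■■■■■■■■■■    
  ┃   [ ] config.ts          ┃nt valida┃■■■■■■■■■■    
  ┃   [ ] index.ts           ┃         ┃■■■■■■■■■■    
  ┃   [x] test.ts            ┃         ┃■■■■■■■■■■    
  ┃   [ ] main.h             ┃━━━━━━━━━┃■■■■■■■■■■    
  ┃   [x] cache.h            ┃         ┃■■■■■■■■■■    
  ┃   [x] parser.txt         ┃         ┃■■■■■■■■■■    
  ┃   [x] worker.html        ┃         ┃■■■■■■■■■■    
  ┃   [x] config.toml        ┃         ┃              
  ┃                          ┃         ┃              
  ┃                          ┃         ┃              


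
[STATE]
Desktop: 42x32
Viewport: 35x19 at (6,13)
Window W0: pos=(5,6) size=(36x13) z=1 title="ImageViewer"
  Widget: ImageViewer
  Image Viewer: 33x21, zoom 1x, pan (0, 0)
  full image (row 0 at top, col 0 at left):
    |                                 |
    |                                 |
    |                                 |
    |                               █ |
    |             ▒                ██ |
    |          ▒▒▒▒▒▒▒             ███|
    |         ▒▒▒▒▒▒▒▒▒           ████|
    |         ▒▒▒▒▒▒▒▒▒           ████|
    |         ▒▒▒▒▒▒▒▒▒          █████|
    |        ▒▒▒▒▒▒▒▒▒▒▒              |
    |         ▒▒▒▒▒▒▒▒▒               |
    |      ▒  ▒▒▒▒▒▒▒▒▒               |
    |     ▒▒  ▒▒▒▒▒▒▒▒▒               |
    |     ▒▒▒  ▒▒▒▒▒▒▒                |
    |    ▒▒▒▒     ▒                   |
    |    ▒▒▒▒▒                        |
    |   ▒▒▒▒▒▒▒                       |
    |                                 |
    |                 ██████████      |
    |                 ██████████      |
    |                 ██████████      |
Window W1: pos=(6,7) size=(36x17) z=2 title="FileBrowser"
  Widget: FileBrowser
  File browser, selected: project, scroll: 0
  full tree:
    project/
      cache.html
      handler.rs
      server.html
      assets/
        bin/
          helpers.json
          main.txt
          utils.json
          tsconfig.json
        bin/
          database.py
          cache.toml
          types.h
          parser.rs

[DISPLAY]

┃    server.html                   
┃    [+] assets/                   
┃                                  
┃                                  
┃                                  
┃                                  
┃                                  
┃                                  
┃                                  
┃                                  
┗━━━━━━━━━━━━━━━━━━━━━━━━━━━━━━━━━━
                                   
                                   
                                   
                                   
                                   
                                   
                                   
                                   


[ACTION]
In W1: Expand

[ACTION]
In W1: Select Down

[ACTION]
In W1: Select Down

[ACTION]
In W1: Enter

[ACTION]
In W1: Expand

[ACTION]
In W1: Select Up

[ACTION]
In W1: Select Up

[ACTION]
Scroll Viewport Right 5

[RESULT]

    server.html                   ┃
    [+] assets/                   ┃
                                  ┃
                                  ┃
                                  ┃
                                  ┃
                                  ┃
                                  ┃
                                  ┃
                                  ┃
━━━━━━━━━━━━━━━━━━━━━━━━━━━━━━━━━━┛
                                   
                                   
                                   
                                   
                                   
                                   
                                   
                                   


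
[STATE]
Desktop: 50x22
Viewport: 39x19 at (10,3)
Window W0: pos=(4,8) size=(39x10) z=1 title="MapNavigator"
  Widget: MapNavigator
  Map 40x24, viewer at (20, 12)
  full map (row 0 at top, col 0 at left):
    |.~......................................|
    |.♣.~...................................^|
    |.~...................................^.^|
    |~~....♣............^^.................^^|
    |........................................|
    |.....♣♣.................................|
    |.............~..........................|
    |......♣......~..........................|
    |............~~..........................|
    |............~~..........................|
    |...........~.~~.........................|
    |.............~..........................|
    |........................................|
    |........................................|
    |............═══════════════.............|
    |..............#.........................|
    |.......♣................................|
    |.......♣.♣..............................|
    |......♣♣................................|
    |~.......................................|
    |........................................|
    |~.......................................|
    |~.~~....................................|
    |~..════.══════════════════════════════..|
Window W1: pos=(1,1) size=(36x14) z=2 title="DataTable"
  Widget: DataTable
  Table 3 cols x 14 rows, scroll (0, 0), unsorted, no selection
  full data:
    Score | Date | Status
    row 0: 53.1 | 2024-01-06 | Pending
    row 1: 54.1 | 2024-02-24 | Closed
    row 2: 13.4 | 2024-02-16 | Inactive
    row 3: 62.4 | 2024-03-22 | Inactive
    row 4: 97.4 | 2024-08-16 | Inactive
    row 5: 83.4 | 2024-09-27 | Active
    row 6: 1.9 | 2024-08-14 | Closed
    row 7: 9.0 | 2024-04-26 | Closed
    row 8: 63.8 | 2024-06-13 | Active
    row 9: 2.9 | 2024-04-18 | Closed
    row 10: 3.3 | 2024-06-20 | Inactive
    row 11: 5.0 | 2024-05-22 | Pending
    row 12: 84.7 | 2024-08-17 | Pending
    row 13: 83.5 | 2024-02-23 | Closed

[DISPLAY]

──────────────────────────┨            
te      │Status           ┃            
────────┼────────         ┃            
24-01-06│Pending          ┃            
24-02-24│Closed           ┃            
24-02-16│Inactive         ┃━━━━━┓      
24-03-22│Inactive         ┃     ┃      
24-08-16│Inactive         ┃─────┨      
24-09-27│Active           ┃.....┃      
24-08-14│Closed           ┃.....┃      
24-04-26│Closed           ┃.....┃      
━━━━━━━━━━━━━━━━━━━━━━━━━━┛.....┃      
................................┃      
.....═══════════════............┃      
━━━━━━━━━━━━━━━━━━━━━━━━━━━━━━━━┛      
                                       
                                       
                                       
                                       


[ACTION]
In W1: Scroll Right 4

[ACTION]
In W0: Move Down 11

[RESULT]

──────────────────────────┨            
te      │Status           ┃            
────────┼────────         ┃            
24-01-06│Pending          ┃            
24-02-24│Closed           ┃            
24-02-16│Inactive         ┃━━━━━┓      
24-03-22│Inactive         ┃     ┃      
24-08-16│Inactive         ┃─────┨      
24-09-27│Active           ┃.....┃      
24-08-14│Closed           ┃.....┃      
24-04-26│Closed           ┃.....┃      
━━━━━━━━━━━━━━━━━━━━━━━━━━┛════.┃      
                                ┃      
                                ┃      
━━━━━━━━━━━━━━━━━━━━━━━━━━━━━━━━┛      
                                       
                                       
                                       
                                       


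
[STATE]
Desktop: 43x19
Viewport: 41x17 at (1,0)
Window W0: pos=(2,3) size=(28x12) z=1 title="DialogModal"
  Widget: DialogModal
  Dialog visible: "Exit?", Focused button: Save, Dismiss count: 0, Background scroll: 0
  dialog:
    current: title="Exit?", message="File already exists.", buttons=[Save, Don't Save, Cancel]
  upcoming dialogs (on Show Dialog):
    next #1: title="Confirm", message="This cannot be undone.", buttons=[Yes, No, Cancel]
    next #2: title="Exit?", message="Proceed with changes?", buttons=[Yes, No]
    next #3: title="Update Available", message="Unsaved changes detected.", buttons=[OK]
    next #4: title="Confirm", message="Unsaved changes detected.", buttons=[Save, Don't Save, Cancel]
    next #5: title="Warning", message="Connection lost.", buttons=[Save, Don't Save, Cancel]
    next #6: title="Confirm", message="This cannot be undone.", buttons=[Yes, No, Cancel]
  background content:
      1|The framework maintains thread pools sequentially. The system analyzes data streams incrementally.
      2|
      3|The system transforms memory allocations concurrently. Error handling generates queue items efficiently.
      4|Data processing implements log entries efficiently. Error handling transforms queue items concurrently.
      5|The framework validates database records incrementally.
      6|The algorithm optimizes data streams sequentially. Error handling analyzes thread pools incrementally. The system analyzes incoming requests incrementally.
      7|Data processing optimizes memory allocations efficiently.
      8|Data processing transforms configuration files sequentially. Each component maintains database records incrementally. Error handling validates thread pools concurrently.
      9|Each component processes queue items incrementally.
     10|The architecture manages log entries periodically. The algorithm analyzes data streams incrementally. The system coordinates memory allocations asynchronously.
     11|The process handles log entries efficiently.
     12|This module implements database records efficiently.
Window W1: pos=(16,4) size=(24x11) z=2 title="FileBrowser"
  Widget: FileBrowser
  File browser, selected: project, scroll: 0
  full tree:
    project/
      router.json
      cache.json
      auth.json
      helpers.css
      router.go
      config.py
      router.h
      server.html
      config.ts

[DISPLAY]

                                         
                                         
                                         
 ┏━━━━━━━━━━━━━━━━━━━━━━━━━━┓            
 ┃ DialogModal ┏━━━━━━━━━━━━━━━━━━━━━━┓  
 ┠─────────────┃ FileBrowser          ┃  
 ┃The framework┠──────────────────────┨  
 ┃  ┌──────────┃> [-] project/        ┃  
 ┃Th│       Exi┃    router.json       ┃  
 ┃Da│File alrea┃    cache.json        ┃  
 ┃Th│[Save]  Do┃    auth.json         ┃  
 ┃Th└──────────┃    helpers.css       ┃  
 ┃Data processi┃    router.go         ┃  
 ┃Data processi┃    config.py         ┃  
 ┗━━━━━━━━━━━━━┗━━━━━━━━━━━━━━━━━━━━━━┛  
                                         
                                         


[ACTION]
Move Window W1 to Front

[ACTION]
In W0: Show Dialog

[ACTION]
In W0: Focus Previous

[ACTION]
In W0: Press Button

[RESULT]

                                         
                                         
                                         
 ┏━━━━━━━━━━━━━━━━━━━━━━━━━━┓            
 ┃ DialogModal ┏━━━━━━━━━━━━━━━━━━━━━━┓  
 ┠─────────────┃ FileBrowser          ┃  
 ┃The framework┠──────────────────────┨  
 ┃             ┃> [-] project/        ┃  
 ┃The system tr┃    router.json       ┃  
 ┃Data processi┃    cache.json        ┃  
 ┃The framework┃    auth.json         ┃  
 ┃The algorithm┃    helpers.css       ┃  
 ┃Data processi┃    router.go         ┃  
 ┃Data processi┃    config.py         ┃  
 ┗━━━━━━━━━━━━━┗━━━━━━━━━━━━━━━━━━━━━━┛  
                                         
                                         
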